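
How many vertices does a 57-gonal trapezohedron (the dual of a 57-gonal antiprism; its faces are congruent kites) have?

116

The n-trapezohedron (dual of the n-antiprism) has V = 2·57 + 2 = 116, E = 4·57 = 228, F = 2·57 = 114.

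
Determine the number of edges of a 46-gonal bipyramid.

A bipyramid over an n-gon has 2n triangular faces and n + 2 vertices: V = 46 + 2 = 48, E = 3·46 = 138, F = 2·46 = 92.
Check: V − E + F = 48 − 138 + 92 = 2.

138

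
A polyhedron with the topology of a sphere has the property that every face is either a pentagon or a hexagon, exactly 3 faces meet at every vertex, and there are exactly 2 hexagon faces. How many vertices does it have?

24

Let x be the number of pentagons; then F = 2 + x.
Edge–face incidences: 2E = 6·2 + 5·x = 12 + 5x.
Every vertex has degree 3, so 3V = 2E.
Euler: V − E + F = 2 ⇒ (2E)/3 − E + (2 + x) = 2.
Multiply by 6: 2·(2E) − 3·(2E) + 6·(2 + x) = 12, i.e. 12 + 6x − (12 + 5x) = 12.
Collecting terms: x = 12.
Then 2E = 12 + 5·12 = 72, so E = 36, V = 2E/3 = 24, F = 2 + 12 = 14.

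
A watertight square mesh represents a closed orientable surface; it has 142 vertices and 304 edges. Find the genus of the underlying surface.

Every face is a square and each edge borders two faces, so 4F = 2·304, giving F = 152.
χ = V − E + F = 142 − 304 + 152 = -10.
For a closed orientable surface χ = 2 − 2g, so g = (2 − (-10))/2 = 6.

6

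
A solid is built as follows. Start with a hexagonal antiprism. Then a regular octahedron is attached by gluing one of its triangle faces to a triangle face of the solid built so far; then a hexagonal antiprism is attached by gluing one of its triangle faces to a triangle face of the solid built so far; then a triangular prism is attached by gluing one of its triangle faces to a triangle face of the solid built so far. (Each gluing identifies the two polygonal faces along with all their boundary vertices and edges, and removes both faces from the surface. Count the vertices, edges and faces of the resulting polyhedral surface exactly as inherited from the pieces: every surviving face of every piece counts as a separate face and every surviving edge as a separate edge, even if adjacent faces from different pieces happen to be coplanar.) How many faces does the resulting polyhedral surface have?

A hexagonal antiprism: V=12, E=24, F=14.
Attach a regular octahedron (V=6, E=12, F=8) along a 3-gon: merge 3 vertices and 3 edges, delete both glued faces → V=15, E=33, F=20.
Attach a hexagonal antiprism (V=12, E=24, F=14) along a 3-gon: merge 3 vertices and 3 edges, delete both glued faces → V=24, E=54, F=32.
Attach a triangular prism (V=6, E=9, F=5) along a 3-gon: merge 3 vertices and 3 edges, delete both glued faces → V=27, E=60, F=35.
Check: V − E + F = 27 − 60 + 35 = 2.

35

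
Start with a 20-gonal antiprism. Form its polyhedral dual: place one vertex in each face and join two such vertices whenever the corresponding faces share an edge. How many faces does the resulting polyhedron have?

40

The base solid has V = 40, E = 80, F = 42.
The dual swaps V and F and preserves E: V′ = F = 42, E′ = E = 80, F′ = V = 40.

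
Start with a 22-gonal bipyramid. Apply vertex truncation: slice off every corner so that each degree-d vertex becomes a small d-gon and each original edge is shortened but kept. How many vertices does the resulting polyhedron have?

132

The base solid has V = 24, E = 66, F = 44.
Truncation replaces each original edge-end by a new vertex, so V′ = 2E = 132.
Each original edge survives, and each old vertex of degree d contributes d new edges; summing degrees gives Σd = 2E, so E′ = E + 2E = 3E = 198.
Each original face survives and each original vertex becomes one new face: F′ = F + V = 68.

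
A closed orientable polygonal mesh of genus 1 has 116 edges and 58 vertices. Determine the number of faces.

For a closed orientable surface of genus 1, χ = 2 − 2·1 = 0.
F = 0 − V + E = 0 − 58 + 116 = 58.

58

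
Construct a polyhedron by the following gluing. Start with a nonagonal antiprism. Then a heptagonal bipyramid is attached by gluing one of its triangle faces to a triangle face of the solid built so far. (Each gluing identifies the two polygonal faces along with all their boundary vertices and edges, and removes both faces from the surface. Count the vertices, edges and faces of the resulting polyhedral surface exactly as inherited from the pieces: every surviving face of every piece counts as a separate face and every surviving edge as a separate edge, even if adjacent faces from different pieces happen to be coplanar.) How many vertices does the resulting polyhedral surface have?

24

A nonagonal antiprism: V=18, E=36, F=20.
Attach a heptagonal bipyramid (V=9, E=21, F=14) along a 3-gon: merge 3 vertices and 3 edges, delete both glued faces → V=24, E=54, F=32.
Check: V − E + F = 24 − 54 + 32 = 2.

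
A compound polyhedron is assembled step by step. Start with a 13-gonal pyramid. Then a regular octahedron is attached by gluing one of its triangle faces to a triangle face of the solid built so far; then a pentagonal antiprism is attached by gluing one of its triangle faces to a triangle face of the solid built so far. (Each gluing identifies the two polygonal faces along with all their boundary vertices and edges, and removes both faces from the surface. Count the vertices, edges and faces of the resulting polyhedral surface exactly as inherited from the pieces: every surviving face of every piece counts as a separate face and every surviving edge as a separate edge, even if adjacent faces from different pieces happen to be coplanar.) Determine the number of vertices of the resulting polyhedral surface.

A 13-gonal pyramid: V=14, E=26, F=14.
Attach a regular octahedron (V=6, E=12, F=8) along a 3-gon: merge 3 vertices and 3 edges, delete both glued faces → V=17, E=35, F=20.
Attach a pentagonal antiprism (V=10, E=20, F=12) along a 3-gon: merge 3 vertices and 3 edges, delete both glued faces → V=24, E=52, F=30.
Check: V − E + F = 24 − 52 + 30 = 2.

24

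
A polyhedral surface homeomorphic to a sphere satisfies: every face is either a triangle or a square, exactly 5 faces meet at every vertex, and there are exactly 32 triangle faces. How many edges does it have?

60

Let x be the number of squares; then F = 32 + x.
Edge–face incidences: 2E = 3·32 + 4·x = 96 + 4x.
Every vertex has degree 5, so 5V = 2E.
Euler: V − E + F = 2 ⇒ (2E)/5 − E + (32 + x) = 2.
Multiply by 10: 2·(2E) − 5·(2E) + 10·(32 + x) = 20, i.e. 320 + 10x − 3·(96 + 4x) = 20.
Collecting terms: −2x + 32 = 20, so −2x = −12, so x = 6.
Then 2E = 96 + 4·6 = 120, so E = 60, V = 2E/5 = 24, F = 32 + 6 = 38.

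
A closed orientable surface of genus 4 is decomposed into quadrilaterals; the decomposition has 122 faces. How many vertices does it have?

116

χ = 2 − 2·4 = -6, and every face is a square so 4F = 2E.
E = 4·122/2 = 244. Then V = -6 + E − F = -6 + 244 − 122 = 116.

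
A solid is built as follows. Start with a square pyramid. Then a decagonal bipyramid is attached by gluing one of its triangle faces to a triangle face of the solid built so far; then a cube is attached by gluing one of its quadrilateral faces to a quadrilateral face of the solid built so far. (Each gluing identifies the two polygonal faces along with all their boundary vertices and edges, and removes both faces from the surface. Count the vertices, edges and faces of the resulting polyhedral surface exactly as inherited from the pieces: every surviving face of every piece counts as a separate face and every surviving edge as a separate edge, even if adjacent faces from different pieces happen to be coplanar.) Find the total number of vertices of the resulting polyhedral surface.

A square pyramid: V=5, E=8, F=5.
Attach a decagonal bipyramid (V=12, E=30, F=20) along a 3-gon: merge 3 vertices and 3 edges, delete both glued faces → V=14, E=35, F=23.
Attach a cube (V=8, E=12, F=6) along a 4-gon: merge 4 vertices and 4 edges, delete both glued faces → V=18, E=43, F=27.
Check: V − E + F = 18 − 43 + 27 = 2.

18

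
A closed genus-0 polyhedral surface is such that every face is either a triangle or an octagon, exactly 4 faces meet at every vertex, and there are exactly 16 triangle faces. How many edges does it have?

32

Let x be the number of octagons; then F = 16 + x.
Edge–face incidences: 2E = 3·16 + 8·x = 48 + 8x.
Every vertex has degree 4, so 4V = 2E.
Euler: V − E + F = 2 ⇒ (2E)/4 − E + (16 + x) = 2.
Multiply by 8: 2·(2E) − 4·(2E) + 8·(16 + x) = 16, i.e. 128 + 8x − 2·(48 + 8x) = 16.
Collecting terms: −8x + 32 = 16, so −8x = −16, so x = 2.
Then 2E = 48 + 8·2 = 64, so E = 32, V = 2E/4 = 16, F = 16 + 2 = 18.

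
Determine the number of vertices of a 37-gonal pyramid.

A pyramid on an n-gon base has one n-gon and n triangles: V = 37 + 1 = 38, E = 2·37 = 74, F = 37 + 1 = 38.

38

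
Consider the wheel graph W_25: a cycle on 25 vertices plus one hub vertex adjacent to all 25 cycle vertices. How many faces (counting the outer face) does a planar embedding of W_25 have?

26

W_25 has V = 25 + 1 = 26 vertices and E = 2·25 = 50 edges.
By Euler's formula F = 2 − V + E = 2 − 26 + 50 = 26.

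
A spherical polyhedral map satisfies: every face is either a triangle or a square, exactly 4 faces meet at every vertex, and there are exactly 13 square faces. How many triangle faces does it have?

8

Let x be the number of triangles; then F = 13 + x.
Edge–face incidences: 2E = 4·13 + 3·x = 52 + 3x.
Every vertex has degree 4, so 4V = 2E.
Euler: V − E + F = 2 ⇒ (2E)/4 − E + (13 + x) = 2.
Multiply by 8: 2·(2E) − 4·(2E) + 8·(13 + x) = 16, i.e. 104 + 8x − 2·(52 + 3x) = 16.
Collecting terms: 2x = 16, so x = 8.
Then 2E = 52 + 3·8 = 76, so E = 38, V = 2E/4 = 19, F = 13 + 8 = 21.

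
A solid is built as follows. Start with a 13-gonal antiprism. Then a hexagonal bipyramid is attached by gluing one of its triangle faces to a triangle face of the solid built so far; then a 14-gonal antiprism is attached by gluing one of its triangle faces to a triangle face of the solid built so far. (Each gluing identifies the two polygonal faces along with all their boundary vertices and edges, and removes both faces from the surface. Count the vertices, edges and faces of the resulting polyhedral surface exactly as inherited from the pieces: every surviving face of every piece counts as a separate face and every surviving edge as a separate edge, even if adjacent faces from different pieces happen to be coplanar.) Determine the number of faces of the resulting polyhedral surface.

66

A 13-gonal antiprism: V=26, E=52, F=28.
Attach a hexagonal bipyramid (V=8, E=18, F=12) along a 3-gon: merge 3 vertices and 3 edges, delete both glued faces → V=31, E=67, F=38.
Attach a 14-gonal antiprism (V=28, E=56, F=30) along a 3-gon: merge 3 vertices and 3 edges, delete both glued faces → V=56, E=120, F=66.
Check: V − E + F = 56 − 120 + 66 = 2.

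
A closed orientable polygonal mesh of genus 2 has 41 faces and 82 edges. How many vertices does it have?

39

For a closed orientable surface of genus 2, χ = 2 − 2·2 = -2.
V = -2 + E − F = -2 + 82 − 41 = 39.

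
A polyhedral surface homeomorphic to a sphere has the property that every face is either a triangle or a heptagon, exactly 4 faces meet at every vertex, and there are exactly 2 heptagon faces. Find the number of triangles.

Let x be the number of triangles; then F = 2 + x.
Edge–face incidences: 2E = 7·2 + 3·x = 14 + 3x.
Every vertex has degree 4, so 4V = 2E.
Euler: V − E + F = 2 ⇒ (2E)/4 − E + (2 + x) = 2.
Multiply by 8: 2·(2E) − 4·(2E) + 8·(2 + x) = 16, i.e. 16 + 8x − 2·(14 + 3x) = 16.
Collecting terms: 2x − 12 = 16, so 2x = 28, so x = 14.
Then 2E = 14 + 3·14 = 56, so E = 28, V = 2E/4 = 14, F = 2 + 14 = 16.

14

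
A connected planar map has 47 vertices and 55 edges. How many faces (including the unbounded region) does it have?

10

Euler's formula for a connected plane graph: V − E + F = 2, so F = 2 − 47 + 55 = 10.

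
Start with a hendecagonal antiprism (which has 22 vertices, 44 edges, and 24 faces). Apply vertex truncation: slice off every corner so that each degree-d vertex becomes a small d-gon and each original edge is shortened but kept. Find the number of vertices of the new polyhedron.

88

Truncation replaces each original edge-end by a new vertex, so V′ = 2E = 88.
Each original edge survives, and each old vertex of degree d contributes d new edges; summing degrees gives Σd = 2E, so E′ = E + 2E = 3E = 132.
Each original face survives and each original vertex becomes one new face: F′ = F + V = 46.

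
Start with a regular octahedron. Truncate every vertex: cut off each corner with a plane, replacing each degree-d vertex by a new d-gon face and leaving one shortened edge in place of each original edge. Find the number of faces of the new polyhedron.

The base solid has V = 6, E = 12, F = 8.
Truncation replaces each original edge-end by a new vertex, so V′ = 2E = 24.
Each original edge survives, and each old vertex of degree d contributes d new edges; summing degrees gives Σd = 2E, so E′ = E + 2E = 3E = 36.
Each original face survives and each original vertex becomes one new face: F′ = F + V = 14.

14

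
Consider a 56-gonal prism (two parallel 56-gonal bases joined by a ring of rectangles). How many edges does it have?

168

A prism on an n-gon has two n-gon bases and n rectangular sides: V = 2·56 = 112, E = 3·56 = 168, F = 56 + 2 = 58.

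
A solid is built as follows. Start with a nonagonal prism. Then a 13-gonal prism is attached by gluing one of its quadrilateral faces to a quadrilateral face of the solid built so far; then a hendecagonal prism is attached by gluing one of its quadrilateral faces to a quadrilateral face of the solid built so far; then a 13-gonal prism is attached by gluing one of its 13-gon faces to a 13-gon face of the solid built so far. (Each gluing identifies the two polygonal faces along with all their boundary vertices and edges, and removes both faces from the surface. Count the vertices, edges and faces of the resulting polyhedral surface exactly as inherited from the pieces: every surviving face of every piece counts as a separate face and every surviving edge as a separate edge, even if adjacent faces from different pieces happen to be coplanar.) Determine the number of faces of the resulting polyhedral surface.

48

A nonagonal prism: V=18, E=27, F=11.
Attach a 13-gonal prism (V=26, E=39, F=15) along a 4-gon: merge 4 vertices and 4 edges, delete both glued faces → V=40, E=62, F=24.
Attach a hendecagonal prism (V=22, E=33, F=13) along a 4-gon: merge 4 vertices and 4 edges, delete both glued faces → V=58, E=91, F=35.
Attach a 13-gonal prism (V=26, E=39, F=15) along a 13-gon: merge 13 vertices and 13 edges, delete both glued faces → V=71, E=117, F=48.
Check: V − E + F = 71 − 117 + 48 = 2.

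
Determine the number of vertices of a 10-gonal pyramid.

11

A pyramid on an n-gon base has one n-gon and n triangles: V = 10 + 1 = 11, E = 2·10 = 20, F = 10 + 1 = 11.
Check: V − E + F = 11 − 20 + 11 = 2.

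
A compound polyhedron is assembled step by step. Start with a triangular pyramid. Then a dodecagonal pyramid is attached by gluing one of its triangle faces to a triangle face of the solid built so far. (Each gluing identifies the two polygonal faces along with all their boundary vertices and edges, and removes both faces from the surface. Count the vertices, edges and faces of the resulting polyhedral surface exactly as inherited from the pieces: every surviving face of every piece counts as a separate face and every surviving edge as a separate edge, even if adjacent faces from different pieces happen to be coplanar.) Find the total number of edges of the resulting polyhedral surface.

27

A triangular pyramid: V=4, E=6, F=4.
Attach a dodecagonal pyramid (V=13, E=24, F=13) along a 3-gon: merge 3 vertices and 3 edges, delete both glued faces → V=14, E=27, F=15.
Check: V − E + F = 14 − 27 + 15 = 2.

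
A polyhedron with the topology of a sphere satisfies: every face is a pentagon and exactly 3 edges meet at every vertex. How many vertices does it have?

Each face has 5 edges and each edge borders two faces, so 2E = 5F.
Each vertex has degree 3, so 3V = 2E and hence V = 5F/3.
Euler: V − E + F = 2 ⇒ (5F/3) − (5F/2) + F = 2.
Multiply by 6: (10 − 15 + 6)F = 12, i.e. 1F = 12.
So F = 12, E = 5·12/2 = 30, V = 5·12/3 = 20.

20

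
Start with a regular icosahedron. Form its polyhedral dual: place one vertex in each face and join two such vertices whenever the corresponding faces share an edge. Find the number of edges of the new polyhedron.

The base solid has V = 12, E = 30, F = 20.
The dual swaps V and F and preserves E: V′ = F = 20, E′ = E = 30, F′ = V = 12.

30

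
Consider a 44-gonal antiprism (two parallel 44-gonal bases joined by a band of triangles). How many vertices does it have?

88

An antiprism on an n-gon has two n-gon caps and 2n triangles: V = 2·44 = 88, E = 4·44 = 176, F = 2·44 + 2 = 90.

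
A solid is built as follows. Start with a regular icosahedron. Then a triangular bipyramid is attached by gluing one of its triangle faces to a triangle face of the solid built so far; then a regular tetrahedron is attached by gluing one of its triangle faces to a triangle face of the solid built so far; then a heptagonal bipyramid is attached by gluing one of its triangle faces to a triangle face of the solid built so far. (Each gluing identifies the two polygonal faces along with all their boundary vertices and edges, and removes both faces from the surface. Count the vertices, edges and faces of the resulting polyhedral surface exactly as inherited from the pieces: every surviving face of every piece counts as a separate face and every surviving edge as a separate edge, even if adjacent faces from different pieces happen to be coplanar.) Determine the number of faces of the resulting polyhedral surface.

A regular icosahedron: V=12, E=30, F=20.
Attach a triangular bipyramid (V=5, E=9, F=6) along a 3-gon: merge 3 vertices and 3 edges, delete both glued faces → V=14, E=36, F=24.
Attach a regular tetrahedron (V=4, E=6, F=4) along a 3-gon: merge 3 vertices and 3 edges, delete both glued faces → V=15, E=39, F=26.
Attach a heptagonal bipyramid (V=9, E=21, F=14) along a 3-gon: merge 3 vertices and 3 edges, delete both glued faces → V=21, E=57, F=38.
Check: V − E + F = 21 − 57 + 38 = 2.

38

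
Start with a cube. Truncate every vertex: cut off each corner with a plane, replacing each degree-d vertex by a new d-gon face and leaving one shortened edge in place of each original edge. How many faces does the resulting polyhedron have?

The base solid has V = 8, E = 12, F = 6.
Truncation replaces each original edge-end by a new vertex, so V′ = 2E = 24.
Each original edge survives, and each old vertex of degree d contributes d new edges; summing degrees gives Σd = 2E, so E′ = E + 2E = 3E = 36.
Each original face survives and each original vertex becomes one new face: F′ = F + V = 14.

14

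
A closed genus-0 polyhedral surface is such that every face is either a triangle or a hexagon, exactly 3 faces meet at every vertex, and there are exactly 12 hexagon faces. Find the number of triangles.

4

Let x be the number of triangles; then F = 12 + x.
Edge–face incidences: 2E = 6·12 + 3·x = 72 + 3x.
Every vertex has degree 3, so 3V = 2E.
Euler: V − E + F = 2 ⇒ (2E)/3 − E + (12 + x) = 2.
Multiply by 6: 2·(2E) − 3·(2E) + 6·(12 + x) = 12, i.e. 72 + 6x − (72 + 3x) = 12.
Collecting terms: 3x = 12, so x = 4.
Then 2E = 72 + 3·4 = 84, so E = 42, V = 2E/3 = 28, F = 12 + 4 = 16.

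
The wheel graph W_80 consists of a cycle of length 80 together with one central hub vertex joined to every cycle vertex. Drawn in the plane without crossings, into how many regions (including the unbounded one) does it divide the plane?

W_80 has V = 80 + 1 = 81 vertices and E = 2·80 = 160 edges.
By Euler's formula F = 2 − V + E = 2 − 81 + 160 = 81.

81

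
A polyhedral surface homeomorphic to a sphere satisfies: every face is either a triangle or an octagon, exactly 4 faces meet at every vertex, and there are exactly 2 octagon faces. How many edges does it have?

32

Let x be the number of triangles; then F = 2 + x.
Edge–face incidences: 2E = 8·2 + 3·x = 16 + 3x.
Every vertex has degree 4, so 4V = 2E.
Euler: V − E + F = 2 ⇒ (2E)/4 − E + (2 + x) = 2.
Multiply by 8: 2·(2E) − 4·(2E) + 8·(2 + x) = 16, i.e. 16 + 8x − 2·(16 + 3x) = 16.
Collecting terms: 2x − 16 = 16, so 2x = 32, so x = 16.
Then 2E = 16 + 3·16 = 64, so E = 32, V = 2E/4 = 16, F = 2 + 16 = 18.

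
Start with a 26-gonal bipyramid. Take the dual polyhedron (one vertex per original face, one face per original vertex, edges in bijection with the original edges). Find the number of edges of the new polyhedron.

78

The base solid has V = 28, E = 78, F = 52.
The dual swaps V and F and preserves E: V′ = F = 52, E′ = E = 78, F′ = V = 28.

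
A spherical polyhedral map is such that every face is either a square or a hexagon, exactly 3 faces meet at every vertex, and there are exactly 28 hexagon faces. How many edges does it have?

Let x be the number of squares; then F = 28 + x.
Edge–face incidences: 2E = 6·28 + 4·x = 168 + 4x.
Every vertex has degree 3, so 3V = 2E.
Euler: V − E + F = 2 ⇒ (2E)/3 − E + (28 + x) = 2.
Multiply by 6: 2·(2E) − 3·(2E) + 6·(28 + x) = 12, i.e. 168 + 6x − (168 + 4x) = 12.
Collecting terms: 2x = 12, so x = 6.
Then 2E = 168 + 4·6 = 192, so E = 96, V = 2E/3 = 64, F = 28 + 6 = 34.

96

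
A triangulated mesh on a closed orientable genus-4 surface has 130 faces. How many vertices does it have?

χ = 2 − 2·4 = -6, and every face is a triangle so 3F = 2E.
E = 3·130/2 = 195. Then V = -6 + E − F = -6 + 195 − 130 = 59.

59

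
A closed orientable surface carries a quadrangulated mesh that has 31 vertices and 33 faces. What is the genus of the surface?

Every face is a square, so 2E = 4·33 = 132, giving E = 66.
χ = V − E + F = 31 − 66 + 33 = -2.
For a closed orientable surface χ = 2 − 2g, so g = (2 − (-2))/2 = 2.

2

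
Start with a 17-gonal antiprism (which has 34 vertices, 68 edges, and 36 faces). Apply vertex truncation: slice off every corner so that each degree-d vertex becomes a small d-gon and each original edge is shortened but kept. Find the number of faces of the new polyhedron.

Truncation replaces each original edge-end by a new vertex, so V′ = 2E = 136.
Each original edge survives, and each old vertex of degree d contributes d new edges; summing degrees gives Σd = 2E, so E′ = E + 2E = 3E = 204.
Each original face survives and each original vertex becomes one new face: F′ = F + V = 70.

70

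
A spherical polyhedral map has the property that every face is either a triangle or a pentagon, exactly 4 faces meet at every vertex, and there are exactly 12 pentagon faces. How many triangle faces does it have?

Let x be the number of triangles; then F = 12 + x.
Edge–face incidences: 2E = 5·12 + 3·x = 60 + 3x.
Every vertex has degree 4, so 4V = 2E.
Euler: V − E + F = 2 ⇒ (2E)/4 − E + (12 + x) = 2.
Multiply by 8: 2·(2E) − 4·(2E) + 8·(12 + x) = 16, i.e. 96 + 8x − 2·(60 + 3x) = 16.
Collecting terms: 2x − 24 = 16, so 2x = 40, so x = 20.
Then 2E = 60 + 3·20 = 120, so E = 60, V = 2E/4 = 30, F = 12 + 20 = 32.

20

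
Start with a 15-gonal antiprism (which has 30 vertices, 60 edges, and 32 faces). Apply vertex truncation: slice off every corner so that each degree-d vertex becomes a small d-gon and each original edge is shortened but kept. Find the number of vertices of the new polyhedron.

Truncation replaces each original edge-end by a new vertex, so V′ = 2E = 120.
Each original edge survives, and each old vertex of degree d contributes d new edges; summing degrees gives Σd = 2E, so E′ = E + 2E = 3E = 180.
Each original face survives and each original vertex becomes one new face: F′ = F + V = 62.

120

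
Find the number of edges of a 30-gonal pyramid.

60

A pyramid on an n-gon base has one n-gon and n triangles: V = 30 + 1 = 31, E = 2·30 = 60, F = 30 + 1 = 31.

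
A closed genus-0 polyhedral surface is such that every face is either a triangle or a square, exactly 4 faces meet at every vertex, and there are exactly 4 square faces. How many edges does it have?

Let x be the number of triangles; then F = 4 + x.
Edge–face incidences: 2E = 4·4 + 3·x = 16 + 3x.
Every vertex has degree 4, so 4V = 2E.
Euler: V − E + F = 2 ⇒ (2E)/4 − E + (4 + x) = 2.
Multiply by 8: 2·(2E) − 4·(2E) + 8·(4 + x) = 16, i.e. 32 + 8x − 2·(16 + 3x) = 16.
Collecting terms: 2x = 16, so x = 8.
Then 2E = 16 + 3·8 = 40, so E = 20, V = 2E/4 = 10, F = 4 + 8 = 12.

20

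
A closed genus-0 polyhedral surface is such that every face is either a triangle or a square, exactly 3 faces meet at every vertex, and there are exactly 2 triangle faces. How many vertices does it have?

Let x be the number of squares; then F = 2 + x.
Edge–face incidences: 2E = 3·2 + 4·x = 6 + 4x.
Every vertex has degree 3, so 3V = 2E.
Euler: V − E + F = 2 ⇒ (2E)/3 − E + (2 + x) = 2.
Multiply by 6: 2·(2E) − 3·(2E) + 6·(2 + x) = 12, i.e. 12 + 6x − (6 + 4x) = 12.
Collecting terms: 2x + 6 = 12, so 2x = 6, so x = 3.
Then 2E = 6 + 4·3 = 18, so E = 9, V = 2E/3 = 6, F = 2 + 3 = 5.

6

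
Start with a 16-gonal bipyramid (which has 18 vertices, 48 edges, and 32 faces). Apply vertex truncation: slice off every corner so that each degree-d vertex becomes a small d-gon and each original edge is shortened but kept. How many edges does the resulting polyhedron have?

144

Truncation replaces each original edge-end by a new vertex, so V′ = 2E = 96.
Each original edge survives, and each old vertex of degree d contributes d new edges; summing degrees gives Σd = 2E, so E′ = E + 2E = 3E = 144.
Each original face survives and each original vertex becomes one new face: F′ = F + V = 50.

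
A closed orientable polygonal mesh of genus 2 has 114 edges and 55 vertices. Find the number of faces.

57

For a closed orientable surface of genus 2, χ = 2 − 2·2 = -2.
F = -2 − V + E = -2 − 55 + 114 = 57.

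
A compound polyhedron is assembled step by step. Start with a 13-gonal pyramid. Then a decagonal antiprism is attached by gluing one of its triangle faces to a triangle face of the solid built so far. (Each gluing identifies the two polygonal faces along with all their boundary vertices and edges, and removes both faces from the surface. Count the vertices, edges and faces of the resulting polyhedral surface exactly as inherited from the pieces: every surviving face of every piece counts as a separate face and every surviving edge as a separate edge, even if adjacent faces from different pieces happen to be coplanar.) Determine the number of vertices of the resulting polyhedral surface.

A 13-gonal pyramid: V=14, E=26, F=14.
Attach a decagonal antiprism (V=20, E=40, F=22) along a 3-gon: merge 3 vertices and 3 edges, delete both glued faces → V=31, E=63, F=34.
Check: V − E + F = 31 − 63 + 34 = 2.

31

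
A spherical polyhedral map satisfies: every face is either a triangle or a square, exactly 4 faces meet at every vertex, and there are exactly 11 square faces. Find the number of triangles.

8

Let x be the number of triangles; then F = 11 + x.
Edge–face incidences: 2E = 4·11 + 3·x = 44 + 3x.
Every vertex has degree 4, so 4V = 2E.
Euler: V − E + F = 2 ⇒ (2E)/4 − E + (11 + x) = 2.
Multiply by 8: 2·(2E) − 4·(2E) + 8·(11 + x) = 16, i.e. 88 + 8x − 2·(44 + 3x) = 16.
Collecting terms: 2x = 16, so x = 8.
Then 2E = 44 + 3·8 = 68, so E = 34, V = 2E/4 = 17, F = 11 + 8 = 19.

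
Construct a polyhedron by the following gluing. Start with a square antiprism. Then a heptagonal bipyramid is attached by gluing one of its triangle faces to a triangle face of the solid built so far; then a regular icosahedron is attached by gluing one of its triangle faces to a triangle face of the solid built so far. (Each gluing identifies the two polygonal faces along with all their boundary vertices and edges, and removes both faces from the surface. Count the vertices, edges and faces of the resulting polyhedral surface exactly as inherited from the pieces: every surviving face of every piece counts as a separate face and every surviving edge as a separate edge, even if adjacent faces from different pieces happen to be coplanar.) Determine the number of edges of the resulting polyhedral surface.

61

A square antiprism: V=8, E=16, F=10.
Attach a heptagonal bipyramid (V=9, E=21, F=14) along a 3-gon: merge 3 vertices and 3 edges, delete both glued faces → V=14, E=34, F=22.
Attach a regular icosahedron (V=12, E=30, F=20) along a 3-gon: merge 3 vertices and 3 edges, delete both glued faces → V=23, E=61, F=40.
Check: V − E + F = 23 − 61 + 40 = 2.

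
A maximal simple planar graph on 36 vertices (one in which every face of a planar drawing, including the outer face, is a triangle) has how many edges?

102

In a plane triangulation 3F = 2E and V − E + F = 2, so E = 3V − 6 = 3·36 − 6 = 102.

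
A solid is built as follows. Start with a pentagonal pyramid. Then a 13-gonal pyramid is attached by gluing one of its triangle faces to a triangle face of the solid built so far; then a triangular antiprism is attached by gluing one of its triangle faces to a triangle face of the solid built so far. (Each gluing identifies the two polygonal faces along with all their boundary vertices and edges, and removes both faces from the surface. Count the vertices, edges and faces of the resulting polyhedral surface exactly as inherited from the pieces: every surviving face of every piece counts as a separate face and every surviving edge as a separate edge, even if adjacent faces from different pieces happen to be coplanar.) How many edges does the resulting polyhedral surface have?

42

A pentagonal pyramid: V=6, E=10, F=6.
Attach a 13-gonal pyramid (V=14, E=26, F=14) along a 3-gon: merge 3 vertices and 3 edges, delete both glued faces → V=17, E=33, F=18.
Attach a triangular antiprism (V=6, E=12, F=8) along a 3-gon: merge 3 vertices and 3 edges, delete both glued faces → V=20, E=42, F=24.
Check: V − E + F = 20 − 42 + 24 = 2.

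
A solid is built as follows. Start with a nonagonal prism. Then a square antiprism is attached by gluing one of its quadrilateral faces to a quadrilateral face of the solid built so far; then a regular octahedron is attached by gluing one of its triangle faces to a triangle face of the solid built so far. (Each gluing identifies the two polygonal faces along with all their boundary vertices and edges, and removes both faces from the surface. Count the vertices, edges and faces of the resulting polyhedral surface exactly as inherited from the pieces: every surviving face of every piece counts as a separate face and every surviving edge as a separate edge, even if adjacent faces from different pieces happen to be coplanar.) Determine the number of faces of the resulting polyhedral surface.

A nonagonal prism: V=18, E=27, F=11.
Attach a square antiprism (V=8, E=16, F=10) along a 4-gon: merge 4 vertices and 4 edges, delete both glued faces → V=22, E=39, F=19.
Attach a regular octahedron (V=6, E=12, F=8) along a 3-gon: merge 3 vertices and 3 edges, delete both glued faces → V=25, E=48, F=25.
Check: V − E + F = 25 − 48 + 25 = 2.

25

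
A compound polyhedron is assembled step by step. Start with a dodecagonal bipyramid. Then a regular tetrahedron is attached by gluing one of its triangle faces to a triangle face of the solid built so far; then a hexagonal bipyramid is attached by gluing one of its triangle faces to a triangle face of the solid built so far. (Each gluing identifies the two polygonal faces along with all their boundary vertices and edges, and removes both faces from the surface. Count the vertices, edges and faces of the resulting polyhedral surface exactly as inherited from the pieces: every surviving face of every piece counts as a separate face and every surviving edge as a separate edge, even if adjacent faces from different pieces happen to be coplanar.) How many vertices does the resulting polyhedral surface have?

A dodecagonal bipyramid: V=14, E=36, F=24.
Attach a regular tetrahedron (V=4, E=6, F=4) along a 3-gon: merge 3 vertices and 3 edges, delete both glued faces → V=15, E=39, F=26.
Attach a hexagonal bipyramid (V=8, E=18, F=12) along a 3-gon: merge 3 vertices and 3 edges, delete both glued faces → V=20, E=54, F=36.
Check: V − E + F = 20 − 54 + 36 = 2.

20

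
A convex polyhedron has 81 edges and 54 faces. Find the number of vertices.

29

Here V − E + F = 2.
V = 2 + E − F = 2 + 81 − 54 = 29.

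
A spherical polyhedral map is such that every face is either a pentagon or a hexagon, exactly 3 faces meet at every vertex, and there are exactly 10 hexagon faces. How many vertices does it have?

40

Let x be the number of pentagons; then F = 10 + x.
Edge–face incidences: 2E = 6·10 + 5·x = 60 + 5x.
Every vertex has degree 3, so 3V = 2E.
Euler: V − E + F = 2 ⇒ (2E)/3 − E + (10 + x) = 2.
Multiply by 6: 2·(2E) − 3·(2E) + 6·(10 + x) = 12, i.e. 60 + 6x − (60 + 5x) = 12.
Collecting terms: x = 12.
Then 2E = 60 + 5·12 = 120, so E = 60, V = 2E/3 = 40, F = 10 + 12 = 22.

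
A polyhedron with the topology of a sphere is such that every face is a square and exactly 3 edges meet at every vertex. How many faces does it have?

Each face has 4 edges and each edge borders two faces, so 2E = 4F.
Each vertex has degree 3, so 3V = 2E and hence V = 4F/3.
Euler: V − E + F = 2 ⇒ (4F/3) − (4F/2) + F = 2.
Multiply by 6: (8 − 12 + 6)F = 12, i.e. 2F = 12.
So F = 6, E = 4·6/2 = 12, V = 4·6/3 = 8.

6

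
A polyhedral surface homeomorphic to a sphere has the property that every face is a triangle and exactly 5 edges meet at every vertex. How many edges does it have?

Each face has 3 edges and each edge borders two faces, so 2E = 3F.
Each vertex has degree 5, so 5V = 2E and hence V = 3F/5.
Euler: V − E + F = 2 ⇒ (3F/5) − (3F/2) + F = 2.
Multiply by 10: (6 − 15 + 10)F = 20, i.e. 1F = 20.
So F = 20, E = 3·20/2 = 30, V = 3·20/5 = 12.

30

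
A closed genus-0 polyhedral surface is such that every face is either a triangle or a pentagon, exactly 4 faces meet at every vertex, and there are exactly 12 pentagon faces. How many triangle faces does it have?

Let x be the number of triangles; then F = 12 + x.
Edge–face incidences: 2E = 5·12 + 3·x = 60 + 3x.
Every vertex has degree 4, so 4V = 2E.
Euler: V − E + F = 2 ⇒ (2E)/4 − E + (12 + x) = 2.
Multiply by 8: 2·(2E) − 4·(2E) + 8·(12 + x) = 16, i.e. 96 + 8x − 2·(60 + 3x) = 16.
Collecting terms: 2x − 24 = 16, so 2x = 40, so x = 20.
Then 2E = 60 + 3·20 = 120, so E = 60, V = 2E/4 = 30, F = 12 + 20 = 32.

20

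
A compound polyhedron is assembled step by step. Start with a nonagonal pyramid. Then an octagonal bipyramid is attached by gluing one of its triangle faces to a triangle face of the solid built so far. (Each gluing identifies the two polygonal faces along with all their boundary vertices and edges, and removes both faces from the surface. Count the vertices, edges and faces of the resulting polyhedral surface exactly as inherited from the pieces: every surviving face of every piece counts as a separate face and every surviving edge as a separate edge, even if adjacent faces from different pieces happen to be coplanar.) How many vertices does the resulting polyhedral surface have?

17

A nonagonal pyramid: V=10, E=18, F=10.
Attach an octagonal bipyramid (V=10, E=24, F=16) along a 3-gon: merge 3 vertices and 3 edges, delete both glued faces → V=17, E=39, F=24.
Check: V − E + F = 17 − 39 + 24 = 2.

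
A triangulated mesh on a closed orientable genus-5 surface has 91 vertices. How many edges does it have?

297

χ = 2 − 2·5 = -8, and every face is a triangle so 3F = 2E.
V − E + F = -8 with E = 3F/2 gives 91 − (3/2 − 1)·F = -8, so F = 198 and E = 297.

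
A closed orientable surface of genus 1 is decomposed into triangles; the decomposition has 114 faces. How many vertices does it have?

χ = 2 − 2·1 = 0, and every face is a triangle so 3F = 2E.
E = 3·114/2 = 171. Then V = 0 + E − F = 0 + 171 − 114 = 57.

57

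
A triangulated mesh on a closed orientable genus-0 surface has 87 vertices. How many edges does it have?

χ = 2 − 2·0 = 2, and every face is a triangle so 3F = 2E.
V − E + F = 2 with E = 3F/2 gives 87 − (3/2 − 1)·F = 2, so F = 170 and E = 255.

255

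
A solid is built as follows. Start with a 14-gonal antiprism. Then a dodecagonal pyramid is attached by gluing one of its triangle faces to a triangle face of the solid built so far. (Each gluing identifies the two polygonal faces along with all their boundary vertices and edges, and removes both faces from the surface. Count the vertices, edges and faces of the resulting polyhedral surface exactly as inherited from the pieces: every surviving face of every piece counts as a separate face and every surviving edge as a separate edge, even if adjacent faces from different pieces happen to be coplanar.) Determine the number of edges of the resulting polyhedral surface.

77

A 14-gonal antiprism: V=28, E=56, F=30.
Attach a dodecagonal pyramid (V=13, E=24, F=13) along a 3-gon: merge 3 vertices and 3 edges, delete both glued faces → V=38, E=77, F=41.
Check: V − E + F = 38 − 77 + 41 = 2.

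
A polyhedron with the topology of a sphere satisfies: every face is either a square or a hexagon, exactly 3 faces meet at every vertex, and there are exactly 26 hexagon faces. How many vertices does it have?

Let x be the number of squares; then F = 26 + x.
Edge–face incidences: 2E = 6·26 + 4·x = 156 + 4x.
Every vertex has degree 3, so 3V = 2E.
Euler: V − E + F = 2 ⇒ (2E)/3 − E + (26 + x) = 2.
Multiply by 6: 2·(2E) − 3·(2E) + 6·(26 + x) = 12, i.e. 156 + 6x − (156 + 4x) = 12.
Collecting terms: 2x = 12, so x = 6.
Then 2E = 156 + 4·6 = 180, so E = 90, V = 2E/3 = 60, F = 26 + 6 = 32.

60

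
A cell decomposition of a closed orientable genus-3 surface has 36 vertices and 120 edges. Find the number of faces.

80

For a closed orientable surface of genus 3, χ = 2 − 2·3 = -4.
F = -4 − V + E = -4 − 36 + 120 = 80.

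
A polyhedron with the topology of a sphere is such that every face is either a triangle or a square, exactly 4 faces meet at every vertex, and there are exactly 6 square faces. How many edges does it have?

24

Let x be the number of triangles; then F = 6 + x.
Edge–face incidences: 2E = 4·6 + 3·x = 24 + 3x.
Every vertex has degree 4, so 4V = 2E.
Euler: V − E + F = 2 ⇒ (2E)/4 − E + (6 + x) = 2.
Multiply by 8: 2·(2E) − 4·(2E) + 8·(6 + x) = 16, i.e. 48 + 8x − 2·(24 + 3x) = 16.
Collecting terms: 2x = 16, so x = 8.
Then 2E = 24 + 3·8 = 48, so E = 24, V = 2E/4 = 12, F = 6 + 8 = 14.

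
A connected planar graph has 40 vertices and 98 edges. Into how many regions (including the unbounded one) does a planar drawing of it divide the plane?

60

Euler's formula for a connected plane graph: V − E + F = 2, so F = 2 − 40 + 98 = 60.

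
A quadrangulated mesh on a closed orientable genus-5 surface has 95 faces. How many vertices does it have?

87

χ = 2 − 2·5 = -8, and every face is a square so 4F = 2E.
E = 4·95/2 = 190. Then V = -8 + E − F = -8 + 190 − 95 = 87.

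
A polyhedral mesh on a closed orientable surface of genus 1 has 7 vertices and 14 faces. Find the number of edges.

For a closed orientable surface of genus 1, χ = 2 − 2·1 = 0.
E = V + F − (0) = 7 + 14 − (0) = 21.

21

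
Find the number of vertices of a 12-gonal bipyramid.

A bipyramid over an n-gon has 2n triangular faces and n + 2 vertices: V = 12 + 2 = 14, E = 3·12 = 36, F = 2·12 = 24.

14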